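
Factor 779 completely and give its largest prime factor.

41

779 = 19 · 41
41 is prime.
So 779 = 19 · 41; the largest prime factor is 41.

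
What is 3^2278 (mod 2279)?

1257

3^1 ≡ 3 (mod 2279)
3^2 ≡ 3^2 = 9 ≡ 9 (mod 2279)
3^4 ≡ 9^2 = 81 ≡ 81 (mod 2279)
3^8 ≡ 81^2 = 6561 ≡ 2003 (mod 2279)
3^16 ≡ 2003^2 = 4012009 ≡ 969 (mod 2279)
3^32 ≡ 969^2 = 938961 ≡ 13 (mod 2279)
3^64 ≡ 13^2 = 169 ≡ 169 (mod 2279)
3^128 ≡ 169^2 = 28561 ≡ 1213 (mod 2279)
3^256 ≡ 1213^2 = 1471369 ≡ 1414 (mod 2279)
3^512 ≡ 1414^2 = 1999396 ≡ 713 (mod 2279)
3^1024 ≡ 713^2 = 508369 ≡ 152 (mod 2279)
3^2048 ≡ 152^2 = 23104 ≡ 314 (mod 2279)
2278 = 2048 + 128 + 64 + 32 + 4 + 2 in binary powers of 2.
So 3^2278 ≡ 314 · 1213 · 169 · 13 · 81 · 9 ≡ 1257 (mod 2279).
Since 1257 ≠ 1, base 3 is a Fermat witness: 2279 is composite.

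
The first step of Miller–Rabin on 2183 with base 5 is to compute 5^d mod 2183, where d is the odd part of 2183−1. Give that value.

2183 − 1 = 2182 = 2^1 · 1091, so d = 1091.
5^1 ≡ 5 (mod 2183)
5^2 ≡ 5^2 = 25 ≡ 25 (mod 2183)
5^4 ≡ 25^2 = 625 ≡ 625 (mod 2183)
5^8 ≡ 625^2 = 390625 ≡ 2051 (mod 2183)
5^16 ≡ 2051^2 = 4206601 ≡ 2143 (mod 2183)
5^32 ≡ 2143^2 = 4592449 ≡ 1600 (mod 2183)
5^64 ≡ 1600^2 = 2560000 ≡ 1524 (mod 2183)
5^128 ≡ 1524^2 = 2322576 ≡ 2047 (mod 2183)
5^256 ≡ 2047^2 = 4190209 ≡ 1032 (mod 2183)
5^512 ≡ 1032^2 = 1065024 ≡ 1903 (mod 2183)
5^1024 ≡ 1903^2 = 3621409 ≡ 1995 (mod 2183)
1091 = 1024 + 64 + 2 + 1 in binary powers of 2.
So 5^1091 ≡ 1995 · 1524 · 25 · 5 ≡ 298 (mod 2183).
Squaring chain: 298; never reaches −1, so base 5 is a Miller–Rabin witness that 2183 is composite.

298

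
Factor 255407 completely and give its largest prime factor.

79

255407 = 53 · 4819
4819 = 61 · 79
79 is prime.
So 255407 = 53 · 61 · 79; the largest prime factor is 79.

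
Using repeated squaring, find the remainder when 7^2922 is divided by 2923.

7^1 ≡ 7 (mod 2923)
7^2 ≡ 7^2 = 49 ≡ 49 (mod 2923)
7^4 ≡ 49^2 = 2401 ≡ 2401 (mod 2923)
7^8 ≡ 2401^2 = 5764801 ≡ 645 (mod 2923)
7^16 ≡ 645^2 = 416025 ≡ 959 (mod 2923)
7^32 ≡ 959^2 = 919681 ≡ 1859 (mod 2923)
7^64 ≡ 1859^2 = 3455881 ≡ 895 (mod 2923)
7^128 ≡ 895^2 = 801025 ≡ 123 (mod 2923)
7^256 ≡ 123^2 = 15129 ≡ 514 (mod 2923)
7^512 ≡ 514^2 = 264196 ≡ 1126 (mod 2923)
7^1024 ≡ 1126^2 = 1267876 ≡ 2217 (mod 2923)
7^2048 ≡ 2217^2 = 4915089 ≡ 1526 (mod 2923)
2922 = 2048 + 512 + 256 + 64 + 32 + 8 + 2 in binary powers of 2.
So 7^2922 ≡ 1526 · 1126 · 514 · 895 · 1859 · 645 · 49 ≡ 433 (mod 2923).
Since 433 ≠ 1, base 7 is a Fermat witness: 2923 is composite.

433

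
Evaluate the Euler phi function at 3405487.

Factor: 3405487 = 109 · 157 · 199.
φ(3405487) = (109−1) · (157−1) · (199−1) = 108 · 156 · 198 = 3335904.

3335904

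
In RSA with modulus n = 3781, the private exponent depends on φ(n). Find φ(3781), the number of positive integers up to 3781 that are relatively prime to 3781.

3564

Factor: 3781 = 19 · 199.
φ(3781) = (19−1) · (199−1) = 18 · 198 = 3564.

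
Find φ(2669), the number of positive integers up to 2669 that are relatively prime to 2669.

Factor: 2669 = 17 · 157.
φ(2669) = (17−1) · (157−1) = 16 · 156 = 2496.

2496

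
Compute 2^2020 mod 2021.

2^1 ≡ 2 (mod 2021)
2^2 ≡ 2^2 = 4 ≡ 4 (mod 2021)
2^4 ≡ 4^2 = 16 ≡ 16 (mod 2021)
2^8 ≡ 16^2 = 256 ≡ 256 (mod 2021)
2^16 ≡ 256^2 = 65536 ≡ 864 (mod 2021)
2^32 ≡ 864^2 = 746496 ≡ 747 (mod 2021)
2^64 ≡ 747^2 = 558009 ≡ 213 (mod 2021)
2^128 ≡ 213^2 = 45369 ≡ 907 (mod 2021)
2^256 ≡ 907^2 = 822649 ≡ 102 (mod 2021)
2^512 ≡ 102^2 = 10404 ≡ 299 (mod 2021)
2^1024 ≡ 299^2 = 89401 ≡ 477 (mod 2021)
2020 = 1024 + 512 + 256 + 128 + 64 + 32 + 4 in binary powers of 2.
So 2^2020 ≡ 477 · 299 · 102 · 907 · 213 · 747 · 16 ≡ 661 (mod 2021).
Since 661 ≠ 1, base 2 is a Fermat witness: 2021 is composite.

661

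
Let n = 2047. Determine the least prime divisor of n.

23

2047 is odd.
Digit sum 13, not divisible by 3.
Ends in 7: not divisible by 5.
7: 2047 = 7·292 + 3
11: 2047 = 11·186 + 1
13: 2047 = 13·157 + 6
17: 2047 = 17·120 + 7
19: 2047 = 19·107 + 14
23: 2047 = 23·89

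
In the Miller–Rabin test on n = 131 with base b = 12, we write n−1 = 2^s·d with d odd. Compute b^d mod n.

1

131 − 1 = 130 = 2^1 · 65, so d = 65.
12^1 ≡ 12 (mod 131)
12^2 ≡ 12^2 = 144 ≡ 13 (mod 131)
12^4 ≡ 13^2 = 169 ≡ 38 (mod 131)
12^8 ≡ 38^2 = 1444 ≡ 3 (mod 131)
12^16 ≡ 3^2 = 9 ≡ 9 (mod 131)
12^32 ≡ 9^2 = 81 ≡ 81 (mod 131)
12^64 ≡ 81^2 = 6561 ≡ 11 (mod 131)
65 = 64 + 1 in binary powers of 2.
So 12^65 ≡ 11 · 12 ≡ 1 (mod 131).
Since 12^d ≡ 1 (mod 131), base 12 does not prove 131 composite.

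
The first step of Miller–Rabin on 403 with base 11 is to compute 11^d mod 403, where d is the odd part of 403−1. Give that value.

151

403 − 1 = 402 = 2^1 · 201, so d = 201.
11^1 ≡ 11 (mod 403)
11^2 ≡ 11^2 = 121 ≡ 121 (mod 403)
11^4 ≡ 121^2 = 14641 ≡ 133 (mod 403)
11^8 ≡ 133^2 = 17689 ≡ 360 (mod 403)
11^16 ≡ 360^2 = 129600 ≡ 237 (mod 403)
11^32 ≡ 237^2 = 56169 ≡ 152 (mod 403)
11^64 ≡ 152^2 = 23104 ≡ 133 (mod 403)
11^128 ≡ 133^2 = 17689 ≡ 360 (mod 403)
201 = 128 + 64 + 8 + 1 in binary powers of 2.
So 11^201 ≡ 360 · 133 · 360 · 11 ≡ 151 (mod 403).
Squaring chain: 151; never reaches −1, so base 11 is a Miller–Rabin witness that 403 is composite.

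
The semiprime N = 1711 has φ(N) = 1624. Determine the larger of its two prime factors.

59

φ(n) = (p−1)(q−1) = n − (p+q) + 1, so p + q = 1711 − 1624 + 1 = 88.
p and q are the roots of t² − 88t + 1711 = 0.
Discriminant: 88² − 4·1711 = 7744 − 6844 = 900; √900 = 30.
q = (88 − 30)/2 = 29, p = (88 + 30)/2 = 59.
Check: 29 · 59 = 1711.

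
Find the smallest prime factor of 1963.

1963 is odd.
Digit sum 19, not divisible by 3.
Ends in 3: not divisible by 5.
7: 1963 = 7·280 + 3
11: 1963 = 11·178 + 5
13: 1963 = 13·151

13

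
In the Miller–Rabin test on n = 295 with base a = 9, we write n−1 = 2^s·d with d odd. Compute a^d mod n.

199

295 − 1 = 294 = 2^1 · 147, so d = 147.
9^1 ≡ 9 (mod 295)
9^2 ≡ 9^2 = 81 ≡ 81 (mod 295)
9^4 ≡ 81^2 = 6561 ≡ 71 (mod 295)
9^8 ≡ 71^2 = 5041 ≡ 26 (mod 295)
9^16 ≡ 26^2 = 676 ≡ 86 (mod 295)
9^32 ≡ 86^2 = 7396 ≡ 21 (mod 295)
9^64 ≡ 21^2 = 441 ≡ 146 (mod 295)
9^128 ≡ 146^2 = 21316 ≡ 76 (mod 295)
147 = 128 + 16 + 2 + 1 in binary powers of 2.
So 9^147 ≡ 76 · 86 · 81 · 9 ≡ 199 (mod 295).
Squaring chain: 199; never reaches −1, so base 9 is a Miller–Rabin witness that 295 is composite.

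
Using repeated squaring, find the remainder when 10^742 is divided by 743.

10^1 ≡ 10 (mod 743)
10^2 ≡ 10^2 = 100 ≡ 100 (mod 743)
10^4 ≡ 100^2 = 10000 ≡ 341 (mod 743)
10^8 ≡ 341^2 = 116281 ≡ 373 (mod 743)
10^16 ≡ 373^2 = 139129 ≡ 188 (mod 743)
10^32 ≡ 188^2 = 35344 ≡ 423 (mod 743)
10^64 ≡ 423^2 = 178929 ≡ 609 (mod 743)
10^128 ≡ 609^2 = 370881 ≡ 124 (mod 743)
10^256 ≡ 124^2 = 15376 ≡ 516 (mod 743)
10^512 ≡ 516^2 = 266256 ≡ 262 (mod 743)
742 = 512 + 128 + 64 + 32 + 4 + 2 in binary powers of 2.
So 10^742 ≡ 262 · 124 · 609 · 423 · 341 · 100 ≡ 1 (mod 743).
Since the result is 1, base 10 gives no evidence that 743 is composite.

1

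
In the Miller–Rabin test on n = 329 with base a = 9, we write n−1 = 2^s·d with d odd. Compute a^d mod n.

130

329 − 1 = 328 = 2^3 · 41, so d = 41.
9^1 ≡ 9 (mod 329)
9^2 ≡ 9^2 = 81 ≡ 81 (mod 329)
9^4 ≡ 81^2 = 6561 ≡ 310 (mod 329)
9^8 ≡ 310^2 = 96100 ≡ 32 (mod 329)
9^16 ≡ 32^2 = 1024 ≡ 37 (mod 329)
9^32 ≡ 37^2 = 1369 ≡ 53 (mod 329)
41 = 32 + 8 + 1 in binary powers of 2.
So 9^41 ≡ 53 · 32 · 9 ≡ 130 (mod 329).
Squaring chain: 130 → 121 → 165; never reaches −1, so base 9 is a Miller–Rabin witness that 329 is composite.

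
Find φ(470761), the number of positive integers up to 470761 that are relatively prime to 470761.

Factor: 470761 = 59 · 79 · 101.
φ(470761) = (59−1) · (79−1) · (101−1) = 58 · 78 · 100 = 452400.

452400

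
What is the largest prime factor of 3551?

3551 = 53 · 67
67 is prime.
So 3551 = 53 · 67; the largest prime factor is 67.

67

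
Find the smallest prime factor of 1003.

17

1003 is odd.
Digit sum 4, not divisible by 3.
Ends in 3: not divisible by 5.
7: 1003 = 7·143 + 2
11: 1003 = 11·91 + 2
13: 1003 = 13·77 + 2
17: 1003 = 17·59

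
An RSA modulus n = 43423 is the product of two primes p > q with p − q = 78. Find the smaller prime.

Since p = q + 78, we have 43423 = q(q + 78), so q² + 78q − 43423 = 0.
Discriminant: 78² + 4·43423 = 6084 + 173692 = 179776; √179776 = 424.
q = (−78 + 424)/2 = 173, and p = q + 78 = 251.
Check: 173 · 251 = 43423.

173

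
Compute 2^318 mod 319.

2^1 ≡ 2 (mod 319)
2^2 ≡ 2^2 = 4 ≡ 4 (mod 319)
2^4 ≡ 4^2 = 16 ≡ 16 (mod 319)
2^8 ≡ 16^2 = 256 ≡ 256 (mod 319)
2^16 ≡ 256^2 = 65536 ≡ 141 (mod 319)
2^32 ≡ 141^2 = 19881 ≡ 103 (mod 319)
2^64 ≡ 103^2 = 10609 ≡ 82 (mod 319)
2^128 ≡ 82^2 = 6724 ≡ 25 (mod 319)
2^256 ≡ 25^2 = 625 ≡ 306 (mod 319)
318 = 256 + 32 + 16 + 8 + 4 + 2 in binary powers of 2.
So 2^318 ≡ 306 · 103 · 141 · 256 · 16 · 4 ≡ 212 (mod 319).
Since 212 ≠ 1, base 2 is a Fermat witness: 319 is composite.

212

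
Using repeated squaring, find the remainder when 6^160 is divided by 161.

127

6^1 ≡ 6 (mod 161)
6^2 ≡ 6^2 = 36 ≡ 36 (mod 161)
6^4 ≡ 36^2 = 1296 ≡ 8 (mod 161)
6^8 ≡ 8^2 = 64 ≡ 64 (mod 161)
6^16 ≡ 64^2 = 4096 ≡ 71 (mod 161)
6^32 ≡ 71^2 = 5041 ≡ 50 (mod 161)
6^64 ≡ 50^2 = 2500 ≡ 85 (mod 161)
6^128 ≡ 85^2 = 7225 ≡ 141 (mod 161)
160 = 128 + 32 in binary powers of 2.
So 6^160 ≡ 141 · 50 ≡ 127 (mod 161).
Since 127 ≠ 1, base 6 is a Fermat witness: 161 is composite.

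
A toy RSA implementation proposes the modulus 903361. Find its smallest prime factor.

67

903361 is odd.
Digit sum 22, not divisible by 3.
Ends in 1: not divisible by 5.
7: 903361 = 7·129051 + 4
11: 903361 = 11·82123 + 8
13: 903361 = 13·69489 + 4
17: 903361 = 17·53138 + 15
19: 903361 = 19·47545 + 6
23: 903361 = 23·39276 + 13
29: 903361 = 29·31150 + 11
31: 903361 = 31·29140 + 21
37: 903361 = 37·24415 + 6
41: 903361 = 41·22033 + 8
43: 903361 = 43·21008 + 17
47: 903361 = 47·19220 + 21
53: 903361 = 53·17044 + 29
59: 903361 = 59·15311 + 12
61: 903361 = 61·14809 + 12
67: 903361 = 67·13483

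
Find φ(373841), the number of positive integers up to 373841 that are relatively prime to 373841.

340992

Factor: 373841 = 13 · 149 · 193.
φ(373841) = (13−1) · (149−1) · (193−1) = 12 · 148 · 192 = 340992.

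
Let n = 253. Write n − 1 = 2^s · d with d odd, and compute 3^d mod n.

236

253 − 1 = 252 = 2^2 · 63, so d = 63.
3^1 ≡ 3 (mod 253)
3^2 ≡ 3^2 = 9 ≡ 9 (mod 253)
3^4 ≡ 9^2 = 81 ≡ 81 (mod 253)
3^8 ≡ 81^2 = 6561 ≡ 236 (mod 253)
3^16 ≡ 236^2 = 55696 ≡ 36 (mod 253)
3^32 ≡ 36^2 = 1296 ≡ 31 (mod 253)
63 = 32 + 16 + 8 + 4 + 2 + 1 in binary powers of 2.
So 3^63 ≡ 31 · 36 · 236 · 81 · 9 · 3 ≡ 236 (mod 253).
Squaring chain: 236 → 36; never reaches −1, so base 3 is a Miller–Rabin witness that 253 is composite.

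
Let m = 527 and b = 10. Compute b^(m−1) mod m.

10^1 ≡ 10 (mod 527)
10^2 ≡ 10^2 = 100 ≡ 100 (mod 527)
10^4 ≡ 100^2 = 10000 ≡ 514 (mod 527)
10^8 ≡ 514^2 = 264196 ≡ 169 (mod 527)
10^16 ≡ 169^2 = 28561 ≡ 103 (mod 527)
10^32 ≡ 103^2 = 10609 ≡ 69 (mod 527)
10^64 ≡ 69^2 = 4761 ≡ 18 (mod 527)
10^128 ≡ 18^2 = 324 ≡ 324 (mod 527)
10^256 ≡ 324^2 = 104976 ≡ 103 (mod 527)
10^512 ≡ 103^2 = 10609 ≡ 69 (mod 527)
526 = 512 + 8 + 4 + 2 in binary powers of 2.
So 10^526 ≡ 69 · 169 · 514 · 100 ≡ 382 (mod 527).
Since 382 ≠ 1, base 10 is a Fermat witness: 527 is composite.

382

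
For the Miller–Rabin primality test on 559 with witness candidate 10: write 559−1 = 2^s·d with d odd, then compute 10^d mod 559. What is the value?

559 − 1 = 558 = 2^1 · 279, so d = 279.
10^1 ≡ 10 (mod 559)
10^2 ≡ 10^2 = 100 ≡ 100 (mod 559)
10^4 ≡ 100^2 = 10000 ≡ 497 (mod 559)
10^8 ≡ 497^2 = 247009 ≡ 490 (mod 559)
10^16 ≡ 490^2 = 240100 ≡ 289 (mod 559)
10^32 ≡ 289^2 = 83521 ≡ 230 (mod 559)
10^64 ≡ 230^2 = 52900 ≡ 354 (mod 559)
10^128 ≡ 354^2 = 125316 ≡ 100 (mod 559)
10^256 ≡ 100^2 = 10000 ≡ 497 (mod 559)
279 = 256 + 16 + 4 + 2 + 1 in binary powers of 2.
So 10^279 ≡ 497 · 289 · 497 · 100 · 10 ≡ 207 (mod 559).
Squaring chain: 207; never reaches −1, so base 10 is a Miller–Rabin witness that 559 is composite.

207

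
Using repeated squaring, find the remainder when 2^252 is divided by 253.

81

2^1 ≡ 2 (mod 253)
2^2 ≡ 2^2 = 4 ≡ 4 (mod 253)
2^4 ≡ 4^2 = 16 ≡ 16 (mod 253)
2^8 ≡ 16^2 = 256 ≡ 3 (mod 253)
2^16 ≡ 3^2 = 9 ≡ 9 (mod 253)
2^32 ≡ 9^2 = 81 ≡ 81 (mod 253)
2^64 ≡ 81^2 = 6561 ≡ 236 (mod 253)
2^128 ≡ 236^2 = 55696 ≡ 36 (mod 253)
252 = 128 + 64 + 32 + 16 + 8 + 4 in binary powers of 2.
So 2^252 ≡ 36 · 236 · 81 · 9 · 3 · 16 ≡ 81 (mod 253).
Since 81 ≠ 1, base 2 is a Fermat witness: 253 is composite.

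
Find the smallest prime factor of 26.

2

26 is even: 2 divides it.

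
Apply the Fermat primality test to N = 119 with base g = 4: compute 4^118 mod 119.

67

4^1 ≡ 4 (mod 119)
4^2 ≡ 4^2 = 16 ≡ 16 (mod 119)
4^4 ≡ 16^2 = 256 ≡ 18 (mod 119)
4^8 ≡ 18^2 = 324 ≡ 86 (mod 119)
4^16 ≡ 86^2 = 7396 ≡ 18 (mod 119)
4^32 ≡ 18^2 = 324 ≡ 86 (mod 119)
4^64 ≡ 86^2 = 7396 ≡ 18 (mod 119)
118 = 64 + 32 + 16 + 4 + 2 in binary powers of 2.
So 4^118 ≡ 18 · 86 · 18 · 18 · 16 ≡ 67 (mod 119).
Since 67 ≠ 1, base 4 is a Fermat witness: 119 is composite.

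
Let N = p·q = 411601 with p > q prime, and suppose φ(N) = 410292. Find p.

φ(n) = (p−1)(q−1) = n − (p+q) + 1, so p + q = 411601 − 410292 + 1 = 1310.
p and q are the roots of t² − 1310t + 411601 = 0.
Discriminant: 1310² − 4·411601 = 1716100 − 1646404 = 69696; √69696 = 264.
q = (1310 − 264)/2 = 523, p = (1310 + 264)/2 = 787.
Check: 523 · 787 = 411601.

787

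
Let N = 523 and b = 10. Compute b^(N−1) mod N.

1

10^1 ≡ 10 (mod 523)
10^2 ≡ 10^2 = 100 ≡ 100 (mod 523)
10^4 ≡ 100^2 = 10000 ≡ 63 (mod 523)
10^8 ≡ 63^2 = 3969 ≡ 308 (mod 523)
10^16 ≡ 308^2 = 94864 ≡ 201 (mod 523)
10^32 ≡ 201^2 = 40401 ≡ 130 (mod 523)
10^64 ≡ 130^2 = 16900 ≡ 164 (mod 523)
10^128 ≡ 164^2 = 26896 ≡ 223 (mod 523)
10^256 ≡ 223^2 = 49729 ≡ 44 (mod 523)
10^512 ≡ 44^2 = 1936 ≡ 367 (mod 523)
522 = 512 + 8 + 2 in binary powers of 2.
So 10^522 ≡ 367 · 308 · 100 ≡ 1 (mod 523).
Since the result is 1, base 10 gives no evidence that 523 is composite.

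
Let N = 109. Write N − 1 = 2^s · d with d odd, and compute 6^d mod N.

33

109 − 1 = 108 = 2^2 · 27, so d = 27.
6^1 ≡ 6 (mod 109)
6^2 ≡ 6^2 = 36 ≡ 36 (mod 109)
6^4 ≡ 36^2 = 1296 ≡ 97 (mod 109)
6^8 ≡ 97^2 = 9409 ≡ 35 (mod 109)
6^16 ≡ 35^2 = 1225 ≡ 26 (mod 109)
27 = 16 + 8 + 2 + 1 in binary powers of 2.
So 6^27 ≡ 26 · 35 · 36 · 6 ≡ 33 (mod 109).
Squaring chain: 33 → 108; reaches −1, so base 6 does not prove 109 composite.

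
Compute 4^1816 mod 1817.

4^1 ≡ 4 (mod 1817)
4^2 ≡ 4^2 = 16 ≡ 16 (mod 1817)
4^4 ≡ 16^2 = 256 ≡ 256 (mod 1817)
4^8 ≡ 256^2 = 65536 ≡ 124 (mod 1817)
4^16 ≡ 124^2 = 15376 ≡ 840 (mod 1817)
4^32 ≡ 840^2 = 705600 ≡ 604 (mod 1817)
4^64 ≡ 604^2 = 364816 ≡ 1416 (mod 1817)
4^128 ≡ 1416^2 = 2005056 ≡ 905 (mod 1817)
4^256 ≡ 905^2 = 819025 ≡ 1375 (mod 1817)
4^512 ≡ 1375^2 = 1890625 ≡ 945 (mod 1817)
4^1024 ≡ 945^2 = 893025 ≡ 878 (mod 1817)
1816 = 1024 + 512 + 256 + 16 + 8 in binary powers of 2.
So 4^1816 ≡ 878 · 945 · 1375 · 840 · 124 ≡ 901 (mod 1817).
Since 901 ≠ 1, base 4 is a Fermat witness: 1817 is composite.

901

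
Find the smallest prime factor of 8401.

8401 is odd.
Digit sum 13, not divisible by 3.
Ends in 1: not divisible by 5.
7: 8401 = 7·1200 + 1
11: 8401 = 11·763 + 8
13: 8401 = 13·646 + 3
17: 8401 = 17·494 + 3
19: 8401 = 19·442 + 3
23: 8401 = 23·365 + 6
29: 8401 = 29·289 + 20
31: 8401 = 31·271

31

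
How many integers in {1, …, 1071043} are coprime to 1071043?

Factor: 1071043 = 41 · 151 · 173.
φ(1071043) = (41−1) · (151−1) · (173−1) = 40 · 150 · 172 = 1032000.

1032000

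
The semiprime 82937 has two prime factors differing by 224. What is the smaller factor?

Since p = q + 224, we have 82937 = q(q + 224), so q² + 224q − 82937 = 0.
Discriminant: 224² + 4·82937 = 50176 + 331748 = 381924; √381924 = 618.
q = (−224 + 618)/2 = 197, and p = q + 224 = 421.
Check: 197 · 421 = 82937.

197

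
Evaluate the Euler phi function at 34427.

34056

Factor: 34427 = 173 · 199.
φ(34427) = (173−1) · (199−1) = 172 · 198 = 34056.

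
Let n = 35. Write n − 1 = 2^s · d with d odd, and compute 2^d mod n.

35 − 1 = 34 = 2^1 · 17, so d = 17.
2^1 ≡ 2 (mod 35)
2^2 ≡ 2^2 = 4 ≡ 4 (mod 35)
2^4 ≡ 4^2 = 16 ≡ 16 (mod 35)
2^8 ≡ 16^2 = 256 ≡ 11 (mod 35)
2^16 ≡ 11^2 = 121 ≡ 16 (mod 35)
17 = 16 + 1 in binary powers of 2.
So 2^17 ≡ 16 · 2 ≡ 32 (mod 35).
Squaring chain: 32; never reaches −1, so base 2 is a Miller–Rabin witness that 35 is composite.

32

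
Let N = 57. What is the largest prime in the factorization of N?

19

57 = 3 · 19
19 is prime.
So 57 = 3 · 19; the largest prime factor is 19.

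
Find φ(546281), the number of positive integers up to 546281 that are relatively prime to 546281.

522928

Factor: 546281 = 47 · 59 · 197.
φ(546281) = (47−1) · (59−1) · (197−1) = 46 · 58 · 196 = 522928.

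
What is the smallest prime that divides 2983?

19

2983 is odd.
Digit sum 22, not divisible by 3.
Ends in 3: not divisible by 5.
7: 2983 = 7·426 + 1
11: 2983 = 11·271 + 2
13: 2983 = 13·229 + 6
17: 2983 = 17·175 + 8
19: 2983 = 19·157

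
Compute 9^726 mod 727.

9^1 ≡ 9 (mod 727)
9^2 ≡ 9^2 = 81 ≡ 81 (mod 727)
9^4 ≡ 81^2 = 6561 ≡ 18 (mod 727)
9^8 ≡ 18^2 = 324 ≡ 324 (mod 727)
9^16 ≡ 324^2 = 104976 ≡ 288 (mod 727)
9^32 ≡ 288^2 = 82944 ≡ 66 (mod 727)
9^64 ≡ 66^2 = 4356 ≡ 721 (mod 727)
9^128 ≡ 721^2 = 519841 ≡ 36 (mod 727)
9^256 ≡ 36^2 = 1296 ≡ 569 (mod 727)
9^512 ≡ 569^2 = 323761 ≡ 246 (mod 727)
726 = 512 + 128 + 64 + 16 + 4 + 2 in binary powers of 2.
So 9^726 ≡ 246 · 36 · 721 · 288 · 18 · 81 ≡ 1 (mod 727).
Since the result is 1, base 9 gives no evidence that 727 is composite.

1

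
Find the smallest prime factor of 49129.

73

49129 is odd.
Digit sum 25, not divisible by 3.
Ends in 9: not divisible by 5.
7: 49129 = 7·7018 + 3
11: 49129 = 11·4466 + 3
13: 49129 = 13·3779 + 2
17: 49129 = 17·2889 + 16
19: 49129 = 19·2585 + 14
23: 49129 = 23·2136 + 1
29: 49129 = 29·1694 + 3
31: 49129 = 31·1584 + 25
37: 49129 = 37·1327 + 30
41: 49129 = 41·1198 + 11
43: 49129 = 43·1142 + 23
47: 49129 = 47·1045 + 14
53: 49129 = 53·926 + 51
59: 49129 = 59·832 + 41
61: 49129 = 61·805 + 24
67: 49129 = 67·733 + 18
71: 49129 = 71·691 + 68
73: 49129 = 73·673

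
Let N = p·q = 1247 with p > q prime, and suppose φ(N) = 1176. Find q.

29

φ(n) = (p−1)(q−1) = n − (p+q) + 1, so p + q = 1247 − 1176 + 1 = 72.
p and q are the roots of t² − 72t + 1247 = 0.
Discriminant: 72² − 4·1247 = 5184 − 4988 = 196; √196 = 14.
q = (72 − 14)/2 = 29, p = (72 + 14)/2 = 43.
Check: 29 · 43 = 1247.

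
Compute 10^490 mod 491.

10^1 ≡ 10 (mod 491)
10^2 ≡ 10^2 = 100 ≡ 100 (mod 491)
10^4 ≡ 100^2 = 10000 ≡ 180 (mod 491)
10^8 ≡ 180^2 = 32400 ≡ 485 (mod 491)
10^16 ≡ 485^2 = 235225 ≡ 36 (mod 491)
10^32 ≡ 36^2 = 1296 ≡ 314 (mod 491)
10^64 ≡ 314^2 = 98596 ≡ 396 (mod 491)
10^128 ≡ 396^2 = 156816 ≡ 187 (mod 491)
10^256 ≡ 187^2 = 34969 ≡ 108 (mod 491)
490 = 256 + 128 + 64 + 32 + 8 + 2 in binary powers of 2.
So 10^490 ≡ 108 · 187 · 396 · 314 · 485 · 100 ≡ 1 (mod 491).
Since the result is 1, base 10 gives no evidence that 491 is composite.

1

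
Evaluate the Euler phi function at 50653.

Factor: 50653 = 37^3.
φ(50653) = 37^2·(37−1) = 49284.

49284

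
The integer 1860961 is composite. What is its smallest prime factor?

31

1860961 is odd.
Digit sum 31, not divisible by 3.
Ends in 1: not divisible by 5.
7: 1860961 = 7·265851 + 4
11: 1860961 = 11·169178 + 3
13: 1860961 = 13·143150 + 11
17: 1860961 = 17·109468 + 5
19: 1860961 = 19·97945 + 6
23: 1860961 = 23·80911 + 8
29: 1860961 = 29·64171 + 2
31: 1860961 = 31·60031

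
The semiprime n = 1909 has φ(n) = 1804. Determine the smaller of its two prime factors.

φ(n) = (p−1)(q−1) = n − (p+q) + 1, so p + q = 1909 − 1804 + 1 = 106.
p and q are the roots of t² − 106t + 1909 = 0.
Discriminant: 106² − 4·1909 = 11236 − 7636 = 3600; √3600 = 60.
q = (106 − 60)/2 = 23, p = (106 + 60)/2 = 83.
Check: 23 · 83 = 1909.

23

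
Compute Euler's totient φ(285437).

265680

Factor: 285437 = 19 · 83 · 181.
φ(285437) = (19−1) · (83−1) · (181−1) = 18 · 82 · 180 = 265680.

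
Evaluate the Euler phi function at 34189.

33820

Factor: 34189 = 179 · 191.
φ(34189) = (179−1) · (191−1) = 178 · 190 = 33820.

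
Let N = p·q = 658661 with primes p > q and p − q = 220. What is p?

929

Since p = q + 220, we have 658661 = q(q + 220), so q² + 220q − 658661 = 0.
Discriminant: 220² + 4·658661 = 48400 + 2634644 = 2683044; √2683044 = 1638.
q = (−220 + 1638)/2 = 709, and p = q + 220 = 929.
Check: 709 · 929 = 658661.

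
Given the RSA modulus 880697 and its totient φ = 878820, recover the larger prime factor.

φ(n) = (p−1)(q−1) = n − (p+q) + 1, so p + q = 880697 − 878820 + 1 = 1878.
p and q are the roots of t² − 1878t + 880697 = 0.
Discriminant: 1878² − 4·880697 = 3526884 − 3522788 = 4096; √4096 = 64.
q = (1878 − 64)/2 = 907, p = (1878 + 64)/2 = 971.
Check: 907 · 971 = 880697.

971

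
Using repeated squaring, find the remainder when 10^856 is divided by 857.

1

10^1 ≡ 10 (mod 857)
10^2 ≡ 10^2 = 100 ≡ 100 (mod 857)
10^4 ≡ 100^2 = 10000 ≡ 573 (mod 857)
10^8 ≡ 573^2 = 328329 ≡ 98 (mod 857)
10^16 ≡ 98^2 = 9604 ≡ 177 (mod 857)
10^32 ≡ 177^2 = 31329 ≡ 477 (mod 857)
10^64 ≡ 477^2 = 227529 ≡ 424 (mod 857)
10^128 ≡ 424^2 = 179776 ≡ 663 (mod 857)
10^256 ≡ 663^2 = 439569 ≡ 785 (mod 857)
10^512 ≡ 785^2 = 616225 ≡ 42 (mod 857)
856 = 512 + 256 + 64 + 16 + 8 in binary powers of 2.
So 10^856 ≡ 42 · 785 · 424 · 177 · 98 ≡ 1 (mod 857).
Since the result is 1, base 10 gives no evidence that 857 is composite.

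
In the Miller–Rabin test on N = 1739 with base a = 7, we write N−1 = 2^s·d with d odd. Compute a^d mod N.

1739 − 1 = 1738 = 2^1 · 869, so d = 869.
7^1 ≡ 7 (mod 1739)
7^2 ≡ 7^2 = 49 ≡ 49 (mod 1739)
7^4 ≡ 49^2 = 2401 ≡ 662 (mod 1739)
7^8 ≡ 662^2 = 438244 ≡ 16 (mod 1739)
7^16 ≡ 16^2 = 256 ≡ 256 (mod 1739)
7^32 ≡ 256^2 = 65536 ≡ 1193 (mod 1739)
7^64 ≡ 1193^2 = 1423249 ≡ 747 (mod 1739)
7^128 ≡ 747^2 = 558009 ≡ 1529 (mod 1739)
7^256 ≡ 1529^2 = 2337841 ≡ 625 (mod 1739)
7^512 ≡ 625^2 = 390625 ≡ 1089 (mod 1739)
869 = 512 + 256 + 64 + 32 + 4 + 1 in binary powers of 2.
So 7^869 ≡ 1089 · 625 · 747 · 1193 · 662 · 7 ≡ 1452 (mod 1739).
Squaring chain: 1452; never reaches −1, so base 7 is a Miller–Rabin witness that 1739 is composite.

1452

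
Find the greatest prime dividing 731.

731 = 17 · 43
43 is prime.
So 731 = 17 · 43; the largest prime factor is 43.

43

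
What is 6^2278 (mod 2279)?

49

6^1 ≡ 6 (mod 2279)
6^2 ≡ 6^2 = 36 ≡ 36 (mod 2279)
6^4 ≡ 36^2 = 1296 ≡ 1296 (mod 2279)
6^8 ≡ 1296^2 = 1679616 ≡ 2272 (mod 2279)
6^16 ≡ 2272^2 = 5161984 ≡ 49 (mod 2279)
6^32 ≡ 49^2 = 2401 ≡ 122 (mod 2279)
6^64 ≡ 122^2 = 14884 ≡ 1210 (mod 2279)
6^128 ≡ 1210^2 = 1464100 ≡ 982 (mod 2279)
6^256 ≡ 982^2 = 964324 ≡ 307 (mod 2279)
6^512 ≡ 307^2 = 94249 ≡ 810 (mod 2279)
6^1024 ≡ 810^2 = 656100 ≡ 2027 (mod 2279)
6^2048 ≡ 2027^2 = 4108729 ≡ 1971 (mod 2279)
2278 = 2048 + 128 + 64 + 32 + 4 + 2 in binary powers of 2.
So 6^2278 ≡ 1971 · 982 · 1210 · 122 · 1296 · 36 ≡ 49 (mod 2279).
Since 49 ≠ 1, base 6 is a Fermat witness: 2279 is composite.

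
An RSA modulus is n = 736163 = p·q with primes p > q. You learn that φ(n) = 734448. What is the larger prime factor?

φ(n) = (p−1)(q−1) = n − (p+q) + 1, so p + q = 736163 − 734448 + 1 = 1716.
p and q are the roots of t² − 1716t + 736163 = 0.
Discriminant: 1716² − 4·736163 = 2944656 − 2944652 = 4; √4 = 2.
q = (1716 − 2)/2 = 857, p = (1716 + 2)/2 = 859.
Check: 857 · 859 = 736163.

859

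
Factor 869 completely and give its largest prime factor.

79

869 = 11 · 79
79 is prime.
So 869 = 11 · 79; the largest prime factor is 79.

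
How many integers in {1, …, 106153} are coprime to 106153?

Factor: 106153 = 19 · 37 · 151.
φ(106153) = (19−1) · (37−1) · (151−1) = 18 · 36 · 150 = 97200.

97200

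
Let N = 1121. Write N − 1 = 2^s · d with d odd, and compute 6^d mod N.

662

1121 − 1 = 1120 = 2^5 · 35, so d = 35.
6^1 ≡ 6 (mod 1121)
6^2 ≡ 6^2 = 36 ≡ 36 (mod 1121)
6^4 ≡ 36^2 = 1296 ≡ 175 (mod 1121)
6^8 ≡ 175^2 = 30625 ≡ 358 (mod 1121)
6^16 ≡ 358^2 = 128164 ≡ 370 (mod 1121)
6^32 ≡ 370^2 = 136900 ≡ 138 (mod 1121)
35 = 32 + 2 + 1 in binary powers of 2.
So 6^35 ≡ 138 · 36 · 6 ≡ 662 (mod 1121).
Squaring chain: 662 → 1054 → 5 → 25 → 625; never reaches −1, so base 6 is a Miller–Rabin witness that 1121 is composite.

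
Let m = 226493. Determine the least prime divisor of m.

226493 is odd.
Digit sum 26, not divisible by 3.
Ends in 3: not divisible by 5.
7: 226493 = 7·32356 + 1
11: 226493 = 11·20590 + 3
13: 226493 = 13·17422 + 7
17: 226493 = 17·13323 + 2
19: 226493 = 19·11920 + 13
23: 226493 = 23·9847 + 12
29: 226493 = 29·7810 + 3
31: 226493 = 31·7306 + 7
37: 226493 = 37·6121 + 16
41: 226493 = 41·5524 + 9
43: 226493 = 43·5267 + 12
47: 226493 = 47·4819

47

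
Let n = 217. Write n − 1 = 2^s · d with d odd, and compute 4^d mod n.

217 − 1 = 216 = 2^3 · 27, so d = 27.
4^1 ≡ 4 (mod 217)
4^2 ≡ 4^2 = 16 ≡ 16 (mod 217)
4^4 ≡ 16^2 = 256 ≡ 39 (mod 217)
4^8 ≡ 39^2 = 1521 ≡ 2 (mod 217)
4^16 ≡ 2^2 = 4 ≡ 4 (mod 217)
27 = 16 + 8 + 2 + 1 in binary powers of 2.
So 4^27 ≡ 4 · 2 · 16 · 4 ≡ 78 (mod 217).
Squaring chain: 78 → 8 → 64; never reaches −1, so base 4 is a Miller–Rabin witness that 217 is composite.

78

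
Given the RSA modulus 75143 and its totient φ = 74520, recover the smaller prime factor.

φ(n) = (p−1)(q−1) = n − (p+q) + 1, so p + q = 75143 − 74520 + 1 = 624.
p and q are the roots of t² − 624t + 75143 = 0.
Discriminant: 624² − 4·75143 = 389376 − 300572 = 88804; √88804 = 298.
q = (624 − 298)/2 = 163, p = (624 + 298)/2 = 461.
Check: 163 · 461 = 75143.

163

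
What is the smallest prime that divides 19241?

19241 is odd.
Digit sum 17, not divisible by 3.
Ends in 1: not divisible by 5.
7: 19241 = 7·2748 + 5
11: 19241 = 11·1749 + 2
13: 19241 = 13·1480 + 1
17: 19241 = 17·1131 + 14
19: 19241 = 19·1012 + 13
23: 19241 = 23·836 + 13
29: 19241 = 29·663 + 14
31: 19241 = 31·620 + 21
37: 19241 = 37·520 + 1
41: 19241 = 41·469 + 12
43: 19241 = 43·447 + 20
47: 19241 = 47·409 + 18
53: 19241 = 53·363 + 2
59: 19241 = 59·326 + 7
61: 19241 = 61·315 + 26
67: 19241 = 67·287 + 12
71: 19241 = 71·271

71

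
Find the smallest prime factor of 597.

3

597 is odd.
Digit sum 21, divisible by 3.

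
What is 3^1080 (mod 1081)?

768

3^1 ≡ 3 (mod 1081)
3^2 ≡ 3^2 = 9 ≡ 9 (mod 1081)
3^4 ≡ 9^2 = 81 ≡ 81 (mod 1081)
3^8 ≡ 81^2 = 6561 ≡ 75 (mod 1081)
3^16 ≡ 75^2 = 5625 ≡ 220 (mod 1081)
3^32 ≡ 220^2 = 48400 ≡ 836 (mod 1081)
3^64 ≡ 836^2 = 698896 ≡ 570 (mod 1081)
3^128 ≡ 570^2 = 324900 ≡ 600 (mod 1081)
3^256 ≡ 600^2 = 360000 ≡ 27 (mod 1081)
3^512 ≡ 27^2 = 729 ≡ 729 (mod 1081)
3^1024 ≡ 729^2 = 531441 ≡ 670 (mod 1081)
1080 = 1024 + 32 + 16 + 8 in binary powers of 2.
So 3^1080 ≡ 670 · 836 · 220 · 75 ≡ 768 (mod 1081).
Since 768 ≠ 1, base 3 is a Fermat witness: 1081 is composite.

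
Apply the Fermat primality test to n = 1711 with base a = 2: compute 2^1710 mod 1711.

2^1 ≡ 2 (mod 1711)
2^2 ≡ 2^2 = 4 ≡ 4 (mod 1711)
2^4 ≡ 4^2 = 16 ≡ 16 (mod 1711)
2^8 ≡ 16^2 = 256 ≡ 256 (mod 1711)
2^16 ≡ 256^2 = 65536 ≡ 518 (mod 1711)
2^32 ≡ 518^2 = 268324 ≡ 1408 (mod 1711)
2^64 ≡ 1408^2 = 1982464 ≡ 1126 (mod 1711)
2^128 ≡ 1126^2 = 1267876 ≡ 25 (mod 1711)
2^256 ≡ 25^2 = 625 ≡ 625 (mod 1711)
2^512 ≡ 625^2 = 390625 ≡ 517 (mod 1711)
2^1024 ≡ 517^2 = 267289 ≡ 373 (mod 1711)
1710 = 1024 + 512 + 128 + 32 + 8 + 4 + 2 in binary powers of 2.
So 2^1710 ≡ 373 · 517 · 25 · 1408 · 256 · 16 · 4 ≡ 265 (mod 1711).
Since 265 ≠ 1, base 2 is a Fermat witness: 1711 is composite.

265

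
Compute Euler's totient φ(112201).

Factor: 112201 = 29 · 53 · 73.
φ(112201) = (29−1) · (53−1) · (73−1) = 28 · 52 · 72 = 104832.

104832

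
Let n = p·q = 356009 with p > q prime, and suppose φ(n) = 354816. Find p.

φ(n) = (p−1)(q−1) = n − (p+q) + 1, so p + q = 356009 − 354816 + 1 = 1194.
p and q are the roots of t² − 1194t + 356009 = 0.
Discriminant: 1194² − 4·356009 = 1425636 − 1424036 = 1600; √1600 = 40.
q = (1194 − 40)/2 = 577, p = (1194 + 40)/2 = 617.
Check: 577 · 617 = 356009.

617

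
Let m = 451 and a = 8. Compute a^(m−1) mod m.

122

8^1 ≡ 8 (mod 451)
8^2 ≡ 8^2 = 64 ≡ 64 (mod 451)
8^4 ≡ 64^2 = 4096 ≡ 37 (mod 451)
8^8 ≡ 37^2 = 1369 ≡ 16 (mod 451)
8^16 ≡ 16^2 = 256 ≡ 256 (mod 451)
8^32 ≡ 256^2 = 65536 ≡ 141 (mod 451)
8^64 ≡ 141^2 = 19881 ≡ 37 (mod 451)
8^128 ≡ 37^2 = 1369 ≡ 16 (mod 451)
8^256 ≡ 16^2 = 256 ≡ 256 (mod 451)
450 = 256 + 128 + 64 + 2 in binary powers of 2.
So 8^450 ≡ 256 · 16 · 37 · 64 ≡ 122 (mod 451).
Since 122 ≠ 1, base 8 is a Fermat witness: 451 is composite.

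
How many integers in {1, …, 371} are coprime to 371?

Factor: 371 = 7 · 53.
φ(371) = (7−1) · (53−1) = 6 · 52 = 312.

312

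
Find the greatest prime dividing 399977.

83

399977 = 61 · 6557
6557 = 79 · 83
83 is prime.
So 399977 = 61 · 79 · 83; the largest prime factor is 83.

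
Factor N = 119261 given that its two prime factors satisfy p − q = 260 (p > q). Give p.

499

Since p = q + 260, we have 119261 = q(q + 260), so q² + 260q − 119261 = 0.
Discriminant: 260² + 4·119261 = 67600 + 477044 = 544644; √544644 = 738.
q = (−260 + 738)/2 = 239, and p = q + 260 = 499.
Check: 239 · 499 = 119261.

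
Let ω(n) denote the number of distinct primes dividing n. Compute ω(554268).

6

554268 = 2^2 · 138567
138567 = 3 · 46189
46189 = 11 · 4199
4199 = 13 · 323
323 = 17 · 19
554268 = 2^2 · 3 · 11 · 13 · 17 · 19, which has 6 distinct prime factors.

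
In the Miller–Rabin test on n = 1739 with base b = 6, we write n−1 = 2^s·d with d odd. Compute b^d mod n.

1560

1739 − 1 = 1738 = 2^1 · 869, so d = 869.
6^1 ≡ 6 (mod 1739)
6^2 ≡ 6^2 = 36 ≡ 36 (mod 1739)
6^4 ≡ 36^2 = 1296 ≡ 1296 (mod 1739)
6^8 ≡ 1296^2 = 1679616 ≡ 1481 (mod 1739)
6^16 ≡ 1481^2 = 2193361 ≡ 482 (mod 1739)
6^32 ≡ 482^2 = 232324 ≡ 1037 (mod 1739)
6^64 ≡ 1037^2 = 1075369 ≡ 667 (mod 1739)
6^128 ≡ 667^2 = 444889 ≡ 1444 (mod 1739)
6^256 ≡ 1444^2 = 2085136 ≡ 75 (mod 1739)
6^512 ≡ 75^2 = 5625 ≡ 408 (mod 1739)
869 = 512 + 256 + 64 + 32 + 4 + 1 in binary powers of 2.
So 6^869 ≡ 408 · 75 · 667 · 1037 · 1296 · 6 ≡ 1560 (mod 1739).
Squaring chain: 1560; never reaches −1, so base 6 is a Miller–Rabin witness that 1739 is composite.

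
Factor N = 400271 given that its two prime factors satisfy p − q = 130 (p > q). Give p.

Since p = q + 130, we have 400271 = q(q + 130), so q² + 130q − 400271 = 0.
Discriminant: 130² + 4·400271 = 16900 + 1601084 = 1617984; √1617984 = 1272.
q = (−130 + 1272)/2 = 571, and p = q + 130 = 701.
Check: 571 · 701 = 400271.

701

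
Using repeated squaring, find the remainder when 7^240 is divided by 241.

7^1 ≡ 7 (mod 241)
7^2 ≡ 7^2 = 49 ≡ 49 (mod 241)
7^4 ≡ 49^2 = 2401 ≡ 232 (mod 241)
7^8 ≡ 232^2 = 53824 ≡ 81 (mod 241)
7^16 ≡ 81^2 = 6561 ≡ 54 (mod 241)
7^32 ≡ 54^2 = 2916 ≡ 24 (mod 241)
7^64 ≡ 24^2 = 576 ≡ 94 (mod 241)
7^128 ≡ 94^2 = 8836 ≡ 160 (mod 241)
240 = 128 + 64 + 32 + 16 in binary powers of 2.
So 7^240 ≡ 160 · 94 · 24 · 54 ≡ 1 (mod 241).
Since the result is 1, base 7 gives no evidence that 241 is composite.

1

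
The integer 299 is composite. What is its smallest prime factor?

13

299 is odd.
Digit sum 20, not divisible by 3.
Ends in 9: not divisible by 5.
7: 299 = 7·42 + 5
11: 299 = 11·27 + 2
13: 299 = 13·23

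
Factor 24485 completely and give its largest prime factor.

24485 = 5 · 4897
4897 = 59 · 83
83 is prime.
So 24485 = 5 · 59 · 83; the largest prime factor is 83.

83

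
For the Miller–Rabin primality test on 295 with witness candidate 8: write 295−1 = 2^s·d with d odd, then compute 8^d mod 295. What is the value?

172

295 − 1 = 294 = 2^1 · 147, so d = 147.
8^1 ≡ 8 (mod 295)
8^2 ≡ 8^2 = 64 ≡ 64 (mod 295)
8^4 ≡ 64^2 = 4096 ≡ 261 (mod 295)
8^8 ≡ 261^2 = 68121 ≡ 271 (mod 295)
8^16 ≡ 271^2 = 73441 ≡ 281 (mod 295)
8^32 ≡ 281^2 = 78961 ≡ 196 (mod 295)
8^64 ≡ 196^2 = 38416 ≡ 66 (mod 295)
8^128 ≡ 66^2 = 4356 ≡ 226 (mod 295)
147 = 128 + 16 + 2 + 1 in binary powers of 2.
So 8^147 ≡ 226 · 281 · 64 · 8 ≡ 172 (mod 295).
Squaring chain: 172; never reaches −1, so base 8 is a Miller–Rabin witness that 295 is composite.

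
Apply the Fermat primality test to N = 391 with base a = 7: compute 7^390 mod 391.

7^1 ≡ 7 (mod 391)
7^2 ≡ 7^2 = 49 ≡ 49 (mod 391)
7^4 ≡ 49^2 = 2401 ≡ 55 (mod 391)
7^8 ≡ 55^2 = 3025 ≡ 288 (mod 391)
7^16 ≡ 288^2 = 82944 ≡ 52 (mod 391)
7^32 ≡ 52^2 = 2704 ≡ 358 (mod 391)
7^64 ≡ 358^2 = 128164 ≡ 307 (mod 391)
7^128 ≡ 307^2 = 94249 ≡ 18 (mod 391)
7^256 ≡ 18^2 = 324 ≡ 324 (mod 391)
390 = 256 + 128 + 4 + 2 in binary powers of 2.
So 7^390 ≡ 324 · 18 · 55 · 49 ≡ 213 (mod 391).
Since 213 ≠ 1, base 7 is a Fermat witness: 391 is composite.

213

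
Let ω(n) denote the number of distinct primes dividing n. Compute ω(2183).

2

2183 = 37 · 59
2183 = 37 · 59, which has 2 distinct prime factors.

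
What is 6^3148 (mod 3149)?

1781

6^1 ≡ 6 (mod 3149)
6^2 ≡ 6^2 = 36 ≡ 36 (mod 3149)
6^4 ≡ 36^2 = 1296 ≡ 1296 (mod 3149)
6^8 ≡ 1296^2 = 1679616 ≡ 1199 (mod 3149)
6^16 ≡ 1199^2 = 1437601 ≡ 1657 (mod 3149)
6^32 ≡ 1657^2 = 2745649 ≡ 2870 (mod 3149)
6^64 ≡ 2870^2 = 8236900 ≡ 2265 (mod 3149)
6^128 ≡ 2265^2 = 5130225 ≡ 504 (mod 3149)
6^256 ≡ 504^2 = 254016 ≡ 2096 (mod 3149)
6^512 ≡ 2096^2 = 4393216 ≡ 361 (mod 3149)
6^1024 ≡ 361^2 = 130321 ≡ 1212 (mod 3149)
6^2048 ≡ 1212^2 = 1468944 ≡ 1510 (mod 3149)
3148 = 2048 + 1024 + 64 + 8 + 4 in binary powers of 2.
So 6^3148 ≡ 1510 · 1212 · 2265 · 1199 · 1296 ≡ 1781 (mod 3149).
Since 1781 ≠ 1, base 6 is a Fermat witness: 3149 is composite.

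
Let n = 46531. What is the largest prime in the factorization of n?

79

46531 = 19 · 2449
2449 = 31 · 79
79 is prime.
So 46531 = 19 · 31 · 79; the largest prime factor is 79.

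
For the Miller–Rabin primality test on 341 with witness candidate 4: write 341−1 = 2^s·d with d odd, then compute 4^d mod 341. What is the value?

341 − 1 = 340 = 2^2 · 85, so d = 85.
4^1 ≡ 4 (mod 341)
4^2 ≡ 4^2 = 16 ≡ 16 (mod 341)
4^4 ≡ 16^2 = 256 ≡ 256 (mod 341)
4^8 ≡ 256^2 = 65536 ≡ 64 (mod 341)
4^16 ≡ 64^2 = 4096 ≡ 4 (mod 341)
4^32 ≡ 4^2 = 16 ≡ 16 (mod 341)
4^64 ≡ 16^2 = 256 ≡ 256 (mod 341)
85 = 64 + 16 + 4 + 1 in binary powers of 2.
So 4^85 ≡ 256 · 4 · 256 · 4 ≡ 1 (mod 341).
Since 4^d ≡ 1 (mod 341), base 4 does not prove 341 composite.

1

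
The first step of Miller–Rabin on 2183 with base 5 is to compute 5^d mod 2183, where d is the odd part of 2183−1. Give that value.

298

2183 − 1 = 2182 = 2^1 · 1091, so d = 1091.
5^1 ≡ 5 (mod 2183)
5^2 ≡ 5^2 = 25 ≡ 25 (mod 2183)
5^4 ≡ 25^2 = 625 ≡ 625 (mod 2183)
5^8 ≡ 625^2 = 390625 ≡ 2051 (mod 2183)
5^16 ≡ 2051^2 = 4206601 ≡ 2143 (mod 2183)
5^32 ≡ 2143^2 = 4592449 ≡ 1600 (mod 2183)
5^64 ≡ 1600^2 = 2560000 ≡ 1524 (mod 2183)
5^128 ≡ 1524^2 = 2322576 ≡ 2047 (mod 2183)
5^256 ≡ 2047^2 = 4190209 ≡ 1032 (mod 2183)
5^512 ≡ 1032^2 = 1065024 ≡ 1903 (mod 2183)
5^1024 ≡ 1903^2 = 3621409 ≡ 1995 (mod 2183)
1091 = 1024 + 64 + 2 + 1 in binary powers of 2.
So 5^1091 ≡ 1995 · 1524 · 25 · 5 ≡ 298 (mod 2183).
Squaring chain: 298; never reaches −1, so base 5 is a Miller–Rabin witness that 2183 is composite.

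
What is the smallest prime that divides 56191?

83

56191 is odd.
Digit sum 22, not divisible by 3.
Ends in 1: not divisible by 5.
7: 56191 = 7·8027 + 2
11: 56191 = 11·5108 + 3
13: 56191 = 13·4322 + 5
17: 56191 = 17·3305 + 6
19: 56191 = 19·2957 + 8
23: 56191 = 23·2443 + 2
29: 56191 = 29·1937 + 18
31: 56191 = 31·1812 + 19
37: 56191 = 37·1518 + 25
41: 56191 = 41·1370 + 21
43: 56191 = 43·1306 + 33
47: 56191 = 47·1195 + 26
53: 56191 = 53·1060 + 11
59: 56191 = 59·952 + 23
61: 56191 = 61·921 + 10
67: 56191 = 67·838 + 45
71: 56191 = 71·791 + 30
73: 56191 = 73·769 + 54
79: 56191 = 79·711 + 22
83: 56191 = 83·677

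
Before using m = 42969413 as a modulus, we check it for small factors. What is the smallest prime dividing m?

42969413 is odd.
Digit sum 38, not divisible by 3.
Ends in 3: not divisible by 5.
7: 42969413 = 7·6138487 + 4
11: 42969413 = 11·3906310 + 3
13: 42969413 = 13·3305339 + 6
17: 42969413 = 17·2527612 + 9
19: 42969413 = 19·2261548 + 1
23: 42969413 = 23·1868235 + 8
29: 42969413 = 29·1481703 + 26
31: 42969413 = 31·1386110 + 3
37: 42969413 = 37·1161335 + 18
41: 42969413 = 41·1048034 + 19
43: 42969413 = 43·999288 + 29
47: 42969413 = 47·914242 + 39
53: 42969413 = 53·810743 + 34
59: 42969413 = 59·728295 + 8
61: 42969413 = 61·704416 + 37
67: 42969413 = 67·641334 + 35
71: 42969413 = 71·605203

71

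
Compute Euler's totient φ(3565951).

3495960

Factor: 3565951 = 131 · 163 · 167.
φ(3565951) = (131−1) · (163−1) · (167−1) = 130 · 162 · 166 = 3495960.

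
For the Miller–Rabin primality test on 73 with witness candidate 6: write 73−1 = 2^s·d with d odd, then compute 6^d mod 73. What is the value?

46

73 − 1 = 72 = 2^3 · 9, so d = 9.
6^1 ≡ 6 (mod 73)
6^2 ≡ 6^2 = 36 ≡ 36 (mod 73)
6^4 ≡ 36^2 = 1296 ≡ 55 (mod 73)
6^8 ≡ 55^2 = 3025 ≡ 32 (mod 73)
9 = 8 + 1 in binary powers of 2.
So 6^9 ≡ 32 · 6 ≡ 46 (mod 73).
Squaring chain: 46 → 72 → 1; reaches −1, so base 6 does not prove 73 composite.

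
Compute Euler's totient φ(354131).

Factor: 354131 = 23 · 89 · 173.
φ(354131) = (23−1) · (89−1) · (173−1) = 22 · 88 · 172 = 332992.

332992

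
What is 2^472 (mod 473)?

422

2^1 ≡ 2 (mod 473)
2^2 ≡ 2^2 = 4 ≡ 4 (mod 473)
2^4 ≡ 4^2 = 16 ≡ 16 (mod 473)
2^8 ≡ 16^2 = 256 ≡ 256 (mod 473)
2^16 ≡ 256^2 = 65536 ≡ 262 (mod 473)
2^32 ≡ 262^2 = 68644 ≡ 59 (mod 473)
2^64 ≡ 59^2 = 3481 ≡ 170 (mod 473)
2^128 ≡ 170^2 = 28900 ≡ 47 (mod 473)
2^256 ≡ 47^2 = 2209 ≡ 317 (mod 473)
472 = 256 + 128 + 64 + 16 + 8 in binary powers of 2.
So 2^472 ≡ 317 · 47 · 170 · 262 · 256 ≡ 422 (mod 473).
Since 422 ≠ 1, base 2 is a Fermat witness: 473 is composite.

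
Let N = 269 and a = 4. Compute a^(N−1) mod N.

4^1 ≡ 4 (mod 269)
4^2 ≡ 4^2 = 16 ≡ 16 (mod 269)
4^4 ≡ 16^2 = 256 ≡ 256 (mod 269)
4^8 ≡ 256^2 = 65536 ≡ 169 (mod 269)
4^16 ≡ 169^2 = 28561 ≡ 47 (mod 269)
4^32 ≡ 47^2 = 2209 ≡ 57 (mod 269)
4^64 ≡ 57^2 = 3249 ≡ 21 (mod 269)
4^128 ≡ 21^2 = 441 ≡ 172 (mod 269)
4^256 ≡ 172^2 = 29584 ≡ 263 (mod 269)
268 = 256 + 8 + 4 in binary powers of 2.
So 4^268 ≡ 263 · 169 · 256 ≡ 1 (mod 269).
Since the result is 1, base 4 gives no evidence that 269 is composite.

1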